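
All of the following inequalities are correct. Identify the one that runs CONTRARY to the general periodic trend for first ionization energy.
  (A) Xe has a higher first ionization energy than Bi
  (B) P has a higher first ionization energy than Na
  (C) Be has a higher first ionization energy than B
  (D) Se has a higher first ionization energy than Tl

(C)

The general trend: first ionization energy increases across a period and decreases down a group.
(A) Xe (period 5, group 18) vs Bi (period 6, group 15): the stated order agrees with the simple trend.
(B) P (period 3, group 15) vs Na (period 3, group 1): the stated order agrees with the simple trend.
(C) Be (period 2, group 2) vs B (period 2, group 13): the stated order contradicts the simple trend.
(D) Se (period 4, group 16) vs Tl (period 6, group 13): the stated order agrees with the simple trend.
The exception is (C): removing B's lone 2p electron is easier than breaking Be's filled 2s².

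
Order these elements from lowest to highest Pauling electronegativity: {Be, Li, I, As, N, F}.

Li, Be, As, I, N, F

Li is in period 2, group 1; Be is in period 2, group 2; N is in period 2, group 15; F is in period 2, group 17; As is in period 4, group 15; I is in period 5, group 17.
Smaller atoms with higher effective nuclear charge are more electronegative.
Here both period and group differ, so the two effects have to be weighed against each other.
Be > Li: both are in period 2; the period trend gives Be the larger value.
As > Be: period and group pull opposite ways; the across-period shift dominates (2.18 vs 1.57).
I > As: the two effects oppose for this pair; the across-period effect wins (2.66 vs 2.18).
N > I: the two effects oppose for this pair; the down-group effect wins (3.04 vs 2.66).
F > N: both are in period 2; the period trend gives F the larger value.
Approximate values (Pauling): Li 0.98, Be 1.57, N 3.04, F 3.98, As 2.18, I 2.66.
So from lowest to highest: Li < Be < As < I < N < F.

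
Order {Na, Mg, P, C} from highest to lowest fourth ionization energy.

The fourth ionization energy removes an electron from the +3 ion. For each element: Na³⁺ is already 2 electrons into the core; Mg³⁺ is already 1 electron into the core; P³⁺ still has 2 valence electrons; C³⁺ still has 1 valence electron.
Core electrons are held far more tightly than valence electrons, so Na and Mg top the IE_4 order.
Valence configurations: P³⁺ [Ne]3s², C³⁺ [He]2s¹.
Tabulated IE_4 (kJ/mol): Na 9543, Mg 10543, P 4964, C 6223.
Hence IE_4: P < C < Na < Mg.

Mg, Na, C, P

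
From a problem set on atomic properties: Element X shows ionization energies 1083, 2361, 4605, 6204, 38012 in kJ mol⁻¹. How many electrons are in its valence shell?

Look for the largest jump between consecutive ionization energies: IE5/IE4 ≈ 6.1, far larger than any earlier ratio.
That jump marks the point where a core electron is being removed. So the atom has 4 valence electrons.

4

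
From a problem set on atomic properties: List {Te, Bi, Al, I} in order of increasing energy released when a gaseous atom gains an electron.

Al is in period 3, group 13; Te is in period 5, group 16; I is in period 5, group 17; Bi is in period 6, group 15.
Adding an electron releases more energy for atoms nearer the top right (short of the noble gases).
These span different periods and groups, so the two trends combine.
Bi > Al: period and group pull opposite ways; the across-period shift dominates (91 vs 42 kJ/mol).
Te > Bi: relative to Bi, both the across-period and down-group shifts push Te's electron affinity up.
I > Te: I lies to the right of Te in period 5, so the across-period effect alone puts I higher.
For reference (kJ/mol): Al 42, Te 190, I 295, Bi 91.
So from lowest to highest: Al < Bi < Te < I.

Al, Bi, Te, I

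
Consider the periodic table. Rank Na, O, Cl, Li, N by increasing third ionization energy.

Cl, N, O, Na, Li

The third ionization energy removes an electron from the +2 ion. For each element: Na²⁺ is already 1 electron into the core; O²⁺ still has 4 valence electrons; Cl²⁺ still has 5 valence electrons; Li²⁺ is already 1 electron into the core; N²⁺ still has 3 valence electrons.
Core electrons are held far more tightly than valence electrons, so Na and Li top the IE_3 order.
Valence configurations: O²⁺ [He]2s²2p², Cl²⁺ [Ne]3s²3p³, N²⁺ [He]2s²2p¹.
Approximate IE_3 values (kJ/mol): Na 6910, O 5300, Cl 3822, Li 11815, N 4578.
So the third ionization energies run Cl < N < O < Na < Li.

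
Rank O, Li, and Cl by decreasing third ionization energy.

Consider each +2 ion: O²⁺ still has 4 valence electrons; Li²⁺ is already 1 electron into the core; Cl²⁺ still has 5 valence electrons.
Core electrons are held far more tightly than valence electrons, so Li tops the IE_3 order.
Valence configurations: O²⁺ [He]2s²2p², Cl²⁺ [Ne]3s²3p³.
The numbers (kJ/mol): O 5300, Li 11815, Cl 3822.
So the third ionization energies run Cl < O < Li.

Li > O > Cl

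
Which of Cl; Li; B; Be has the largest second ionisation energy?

Li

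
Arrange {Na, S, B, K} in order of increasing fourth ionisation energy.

The fourth ionization energy removes an electron from the +3 ion. For each element: Na³⁺ is already 2 electrons into the core; S³⁺ still has 3 valence electrons; B³⁺ is the bare [He] core; K³⁺ is already 2 electrons into the core.
Breaking into a closed-shell core is much more expensive than removing a leftover valence electron — K, Na and B have the largest IE_4 here.
The numbers (kJ/mol): Na 9543, S 4556, B 25026, K 5877.
Overall IE_4 order: S < K < Na < B.

S, K, Na, B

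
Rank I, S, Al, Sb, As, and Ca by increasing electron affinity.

Adding an electron releases more energy for atoms nearer the top right (short of the noble gases).
Here both period and group differ, so the two effects have to be weighed against each other.
Al > Ca: relative to Ca, both the across-period and down-group shifts push Al's electron affinity up.
As > Al: the two effects oppose for this pair; the across-period effect wins (78 vs 42 kJ/mol).
Sb > As: this pair runs against the simple trend — see the exception note.
S > Sb: both effects reinforce here, so S is clearly the higher of the two.
I > S: the two effects oppose for this pair; the across-period effect wins (295 vs 200 kJ/mol).
Note the exception: Sb has a higher electron affinity than As, contrary to the simple trend — both are half-filled np³, but the pairing/repulsion penalty for the added electron shrinks as the p orbitals become larger and more diffuse down the group, and for Sb that outweighs the weaker nuclear attraction.
Tabulated electron affinity (kJ/mol): Al 42, S 200, Ca 2, As 78, Sb 103, I 295.
So from lowest to highest: Ca < Al < As < Sb < S < I.

Ca < Al < As < Sb < S < I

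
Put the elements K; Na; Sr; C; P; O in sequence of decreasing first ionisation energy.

O > C > P > Sr > Na > K

C is in period 2, group 14; O is in period 2, group 16; Na is in period 3, group 1; P is in period 3, group 15; K is in period 4, group 1; Sr is in period 5, group 2.
Across a period the outer electron is held more tightly (higher IE₁); down a group it sits in a higher shell, more shielded, and comes off more easily.
Here both period and group differ, so the two effects have to be weighed against each other.
Na > K: they share group 1; the group trend gives Na the larger value.
Sr > Na: the two effects oppose for this pair; the across-period effect wins (550 vs 496 kJ/mol).
P > Sr: relative to Sr, both the across-period and down-group shifts push P's first ionization energy up.
C > P: period and group pull opposite ways; the down-group shift dominates (1086 vs 1012 kJ/mol).
O > C: both are in period 2; the period trend gives O the larger value.
Tabulated first ionization energy (kJ/mol): C 1086, O 1314, Na 496, P 1012, K 419, Sr 550.
So from highest to lowest: O > C > P > Sr > Na > K.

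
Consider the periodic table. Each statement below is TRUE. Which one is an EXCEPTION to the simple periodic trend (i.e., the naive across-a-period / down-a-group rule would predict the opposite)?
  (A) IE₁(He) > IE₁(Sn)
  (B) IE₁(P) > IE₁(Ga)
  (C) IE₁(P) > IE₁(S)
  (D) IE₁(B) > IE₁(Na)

The general trend: first ionization energy increases across a period and decreases down a group.
(A) He (period 1, group 18) vs Sn (period 5, group 14): the stated order agrees with the simple trend.
(B) P (period 3, group 15) vs Ga (period 4, group 13): the stated order agrees with the simple trend.
(C) P (period 3, group 15) vs S (period 3, group 16): the stated order contradicts the simple trend.
(D) B (period 2, group 13) vs Na (period 3, group 1): the stated order agrees with the simple trend.
The exception is (C): S (3p⁴) ionizes more easily than half-filled P (3p³) because the paired 3p electron in S is pushed out by e⁻–e⁻ repulsion.

(C)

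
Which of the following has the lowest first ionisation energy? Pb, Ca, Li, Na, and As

Na

Li is in period 2, group 1; Na is in period 3, group 1; Ca is in period 4, group 2; As is in period 4, group 15; Pb is in period 6, group 14.
First ionization energy rises across a period (greater Z_eff holds electrons more tightly) and falls down a group (valence electrons are farther from the nucleus).
Neither a single period nor a single group — weigh both effects.
Li > Na: Li sits above Na in group 1, so the down-group effect alone puts Li higher.
Ca > Li: period and group pull opposite ways; the across-period shift dominates (590 vs 520 kJ/mol).
Pb > Ca: the two effects oppose for this pair; the across-period effect wins (716 vs 590 kJ/mol).
As > Pb: relative to Pb, both the across-period and down-group shifts push As's first ionization energy up.
Approximate values (kJ/mol): Li 520, Na 496, Ca 590, As 947, Pb 716.
The lowest first ionisation energy among these belongs to Na.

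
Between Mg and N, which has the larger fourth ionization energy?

Consider each +3 ion: Mg³⁺ is already 1 electron into the core; N³⁺ still has 2 valence electrons.
Pulling an electron out of a noble-gas core costs far more than removing a remaining valence electron, so Mg sits at the high end of IE_4.
Approximate IE_4 values (kJ/mol): Mg 10543, N 7475.
So the fourth ionization energies run N < Mg.

Mg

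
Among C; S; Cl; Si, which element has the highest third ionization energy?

The third ionization energy removes an electron from the +2 ion. For each element: C²⁺ still has 2 valence electrons; S²⁺ still has 4 valence electrons; Cl²⁺ still has 5 valence electrons; Si²⁺ still has 2 valence electrons.
All are still removing valence electrons, so compare the +2 ions as you would atoms: IE_3 generally rises across a period (higher Z_eff) and falls down a group (larger shell), subject to the usual subshell exceptions.
Valence configurations: C²⁺ [He]2s², S²⁺ [Ne]3s²3p², Cl²⁺ [Ne]3s²3p³, Si²⁺ [Ne]3s².
Approximate IE_3 values (kJ/mol): C 4620, S 3357, Cl 3822, Si 3232.
So the third ionization energies run Si < S < Cl < C.

C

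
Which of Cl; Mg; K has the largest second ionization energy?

K

After 1 electron has been removed, what remains? Cl⁺ still has 6 valence electrons; Mg⁺ still has 1 valence electron; K⁺ is the bare [Ar] core.
Pulling an electron out of a noble-gas core costs far more than removing a remaining valence electron, so K sits at the high end of IE_2.
Valence configurations: Cl⁺ [Ne]3s²3p⁴, Mg⁺ [Ne]3s¹.
Approximate IE_2 values (kJ/mol): Cl 2298, Mg 1451, K 3052.
Overall IE_2 order: Mg < Cl < K.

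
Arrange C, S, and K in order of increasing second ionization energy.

S < C < K

Consider each +1 ion: C⁺ still has 3 valence electrons; S⁺ still has 5 valence electrons; K⁺ is the bare [Ar] core.
Core electrons are held far more tightly than valence electrons, so K tops the IE_2 order.
Valence configurations: C⁺ [He]2s²2p¹, S⁺ [Ne]3s²3p³.
The numbers (kJ/mol): C 2353, S 2252, K 3052.
Overall IE_2 order: S < C < K.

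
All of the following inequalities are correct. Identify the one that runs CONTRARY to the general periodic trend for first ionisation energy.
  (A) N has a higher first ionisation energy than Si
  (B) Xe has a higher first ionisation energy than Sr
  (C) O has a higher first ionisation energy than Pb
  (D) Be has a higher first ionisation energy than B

(D)

The general trend: first ionisation energy increases across a period and decreases down a group.
(A) N (period 2, group 15) vs Si (period 3, group 14): the stated order agrees with the simple trend.
(B) Xe (period 5, group 18) vs Sr (period 5, group 2): the stated order agrees with the simple trend.
(C) O (period 2, group 16) vs Pb (period 6, group 14): the stated order agrees with the simple trend.
(D) Be (period 2, group 2) vs B (period 2, group 13): the stated order contradicts the simple trend.
The exception is (D): removing B's lone 2p electron is easier than breaking Be's filled 2s².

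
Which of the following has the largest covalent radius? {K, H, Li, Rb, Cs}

Cs

H is in period 1, group 1; Li is in period 2, group 1; K is in period 4, group 1; Rb is in period 5, group 1; Cs is in period 6, group 1.
Radius decreases left→right (rising Z_eff, same n) and increases top→bottom (higher n).
All are in group 1, so atomic radius increases down the group.
The largest covalent radius among these belongs to Cs.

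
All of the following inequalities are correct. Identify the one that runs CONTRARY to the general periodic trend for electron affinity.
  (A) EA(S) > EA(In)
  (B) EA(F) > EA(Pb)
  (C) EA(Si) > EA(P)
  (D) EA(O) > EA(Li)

(C)

The general trend: electron affinity increases across a period and decreases down a group.
(A) S (period 3, group 16) vs In (period 5, group 13): the stated order agrees with the simple trend.
(B) F (period 2, group 17) vs Pb (period 6, group 14): the stated order agrees with the simple trend.
(C) Si (period 3, group 14) vs P (period 3, group 15): the stated order contradicts the simple trend.
(D) O (period 2, group 16) vs Li (period 2, group 1): the stated order agrees with the simple trend.
The exception is (C): adding an electron to P's half-filled 3p³ is unfavourable, so Si (3p²) has the more exothermic EA.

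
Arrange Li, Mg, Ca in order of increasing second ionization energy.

IE_2 is the cost of taking one more electron from the +1 cation: Li⁺ is the bare [He] core; Mg⁺ still has 1 valence electron; Ca⁺ still has 1 valence electron.
Core electrons are held far more tightly than valence electrons, so Li tops the IE_2 order.
Valence configurations: Mg⁺ [Ne]3s¹, Ca⁺ [Ar]4s¹.
Approximate IE_2 values (kJ/mol): Li 7298, Mg 1451, Ca 1145.
So the second ionization energies run Ca < Mg < Li.

Ca < Mg < Li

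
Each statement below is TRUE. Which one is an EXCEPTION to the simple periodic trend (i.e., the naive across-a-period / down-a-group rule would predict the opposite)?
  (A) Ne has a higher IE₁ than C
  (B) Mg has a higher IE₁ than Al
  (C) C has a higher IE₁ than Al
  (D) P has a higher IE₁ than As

(B)

The general trend: IE₁ increases across a period and decreases down a group.
(A) Ne (period 2, group 18) vs C (period 2, group 14): the stated order agrees with the simple trend.
(B) Mg (period 3, group 2) vs Al (period 3, group 13): the stated order contradicts the simple trend.
(C) C (period 2, group 14) vs Al (period 3, group 13): the stated order agrees with the simple trend.
(D) P (period 3, group 15) vs As (period 4, group 15): the stated order agrees with the simple trend.
The exception is (B): Al's single 3p electron is easier to remove than one from Mg's filled 3s².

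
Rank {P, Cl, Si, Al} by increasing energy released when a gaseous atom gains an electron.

Al < P < Si < Cl

Al is in period 3, group 13; Si is in period 3, group 14; P is in period 3, group 15; Cl is in period 3, group 17.
EA tends to increase across a period and decrease down a group, though the pattern is less regular than for IE or radius.
All lie in period 3; the across-period trend (electron affinity increases left to right) applies, with the exception below.
Note the exception: Si has a higher electron affinity than P, contrary to the simple trend — adding an electron to P's half-filled 3p³ is unfavourable, so Si (3p²) has the more exothermic EA.
Tabulated electron affinity (kJ/mol): Al 42, Si 134, P 72, Cl 349.
So from lowest to highest: Al < P < Si < Cl.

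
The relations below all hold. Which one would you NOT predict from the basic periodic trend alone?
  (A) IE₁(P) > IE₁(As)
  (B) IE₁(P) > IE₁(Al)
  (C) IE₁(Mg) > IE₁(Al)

(C)

The general trend: IE₁ increases across a period and decreases down a group.
(A) P (period 3, group 15) vs As (period 4, group 15): the stated order agrees with the simple trend.
(B) P (period 3, group 15) vs Al (period 3, group 13): the stated order agrees with the simple trend.
(C) Mg (period 3, group 2) vs Al (period 3, group 13): the stated order contradicts the simple trend.
The exception is (C): Al's single 3p electron is easier to remove than one from Mg's filled 3s².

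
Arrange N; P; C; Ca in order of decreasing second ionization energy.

N > C > P > Ca

After 1 electron has been removed, what remains? N⁺ still has 4 valence electrons; P⁺ still has 4 valence electrons; C⁺ still has 3 valence electrons; Ca⁺ still has 1 valence electron.
All are still removing valence electrons, so compare the +1 ions as you would atoms: IE_2 generally rises across a period (higher Z_eff) and falls down a group (larger shell), subject to the usual subshell exceptions.
Valence configurations: N⁺ [He]2s²2p², P⁺ [Ne]3s²3p², C⁺ [He]2s²2p¹, Ca⁺ [Ar]4s¹.
Tabulated IE_2 (kJ/mol): N 2856, P 1907, C 2353, Ca 1145.
Overall IE_2 order: Ca < P < C < N.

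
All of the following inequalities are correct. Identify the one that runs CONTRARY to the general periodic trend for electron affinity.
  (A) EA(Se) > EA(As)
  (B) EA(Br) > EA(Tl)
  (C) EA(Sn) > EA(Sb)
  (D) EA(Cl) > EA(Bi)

The general trend: electron affinity increases across a period and decreases down a group.
(A) Se (period 4, group 16) vs As (period 4, group 15): the stated order agrees with the simple trend.
(B) Br (period 4, group 17) vs Tl (period 6, group 13): the stated order agrees with the simple trend.
(C) Sn (period 5, group 14) vs Sb (period 5, group 15): the stated order contradicts the simple trend.
(D) Cl (period 3, group 17) vs Bi (period 6, group 15): the stated order agrees with the simple trend.
The exception is (C): adding an electron to Sb's half-filled 5p³ is unfavourable, so Sn has the more exothermic EA.

(C)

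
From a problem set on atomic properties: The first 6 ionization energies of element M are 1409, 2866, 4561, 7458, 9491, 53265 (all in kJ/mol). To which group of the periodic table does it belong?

Look for the largest jump between consecutive ionization energies: IE6/IE5 ≈ 5.6, far larger than any earlier ratio.
That jump marks the point where a core electron is being removed. So the atom has 5 valence electrons.
A main-group element with 5 valence electrons is in group 15.

Group 15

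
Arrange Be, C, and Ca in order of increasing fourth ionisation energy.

C, Ca, Be

The fourth ionization energy removes an electron from the +3 ion. For each element: Be³⁺ is already 1 electron into the core; C³⁺ still has 1 valence electron; Ca³⁺ is already 1 electron into the core.
Core electrons are held far more tightly than valence electrons, so Ca and Be top the IE_4 order.
Approximate IE_4 values (kJ/mol): Be 21007, C 6223, Ca 6491.
Putting it together, IE_4: C < Ca < Be.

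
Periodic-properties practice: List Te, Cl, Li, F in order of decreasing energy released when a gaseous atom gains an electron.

Cl > F > Te > Li

Li is in period 2, group 1; F is in period 2, group 17; Cl is in period 3, group 17; Te is in period 5, group 16.
EA tends to increase across a period and decrease down a group, though the pattern is less regular than for IE or radius.
Here both period and group differ, so the two effects have to be weighed against each other.
Te > Li: period and group pull opposite ways; the across-period shift dominates (190 vs 60 kJ/mol).
F > Te: relative to Te, both the across-period and down-group shifts push F's electron affinity up.
Cl > F: this pair runs against the simple trend — see the exception note.
Note the exception: Cl has a higher electron affinity than F, contrary to the simple trend — F's small 2p subshell makes the incoming electron feel strong e⁻–e⁻ repulsion, so Cl actually releases more energy on gaining an electron.
Tabulated electron affinity (kJ/mol): Li 60, F 328, Cl 349, Te 190.
So from highest to lowest: Cl > F > Te > Li.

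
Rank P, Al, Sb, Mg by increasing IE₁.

Mg is in period 3, group 2; Al is in period 3, group 13; P is in period 3, group 15; Sb is in period 5, group 15.
Across a period the outer electron is held more tightly (higher IE₁); down a group it sits in a higher shell, more shielded, and comes off more easily.
Neither a single period nor a single group — weigh both effects.
Mg > Al: this pair runs against the simple trend — see the exception note.
Sb > Mg: the two effects oppose for this pair; the across-period effect wins (831 vs 738 kJ/mol).
P > Sb: P sits above Sb in group 15, so the down-group effect alone puts P higher.
Note the exception: Mg has a higher first ionization energy than Al, contrary to the simple trend — Al's single 3p electron is easier to remove than one from Mg's filled 3s².
Tabulated first ionization energy (kJ/mol): Mg 738, Al 578, P 1012, Sb 831.
So from lowest to highest: Al < Mg < Sb < P.

Al, Mg, Sb, P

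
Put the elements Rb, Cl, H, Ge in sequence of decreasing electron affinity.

Cl, Ge, H, Rb

H is in period 1, group 1; Cl is in period 3, group 17; Ge is in period 4, group 14; Rb is in period 5, group 1.
Atoms with high Z_eff and room in the valence shell (especially the halogens) have the most exothermic electron affinities.
These span different periods and groups, so the two trends combine.
H > Rb: H sits above Rb in group 1, so the down-group effect alone puts H higher.
Ge > H: period and group pull opposite ways; the across-period shift dominates (119 vs 73 kJ/mol).
Cl > Ge: relative to Ge, both the across-period and down-group shifts push Cl's electron affinity up.
Tabulated electron affinity (kJ/mol): H 73, Cl 349, Ge 119, Rb 47.
So from highest to lowest: Cl > Ge > H > Rb.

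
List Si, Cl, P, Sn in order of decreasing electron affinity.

Electron affinity generally becomes more exothermic across a period toward the halogens and less exothermic down a group.
Neither a single period nor a single group — weigh both effects.
Sn > P: this pair runs against the simple trend — see the exception note.
Si > Sn: they share group 14; the group trend gives Si the larger value.
Cl > Si: Cl lies to the right of Si in period 3, so the across-period effect alone puts Cl higher.
Note the exception: Sn has a higher electron affinity than P, contrary to the simple trend — adding an electron to P's half-filled np³ subshell costs electron-pairing energy.
Note the exception: Si has a higher electron affinity than P, contrary to the simple trend — adding an electron to P's half-filled 3p³ is unfavourable, so Si (3p²) has the more exothermic EA.
Tabulated electron affinity (kJ/mol): Si 134, P 72, Cl 349, Sn 107.
So from highest to lowest: Cl > Si > Sn > P.

Cl > Si > Sn > P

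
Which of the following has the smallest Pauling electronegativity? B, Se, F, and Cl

B is in period 2, group 13; F is in period 2, group 17; Cl is in period 3, group 17; Se is in period 4, group 16.
EN rises left→right (higher Z_eff, smaller atoms) and falls top→bottom (larger, more shielded atoms).
Here both period and group differ, so the two effects have to be weighed against each other.
Se > B: period and group pull opposite ways; the across-period shift dominates (2.55 vs 2.04).
Cl > Se: both effects reinforce here, so Cl is clearly the higher of the two.
F > Cl: F sits above Cl in group 17, so the down-group effect alone puts F higher.
For reference (Pauling): B 2.04, F 3.98, Cl 3.16, Se 2.55.
The smallest Pauling electronegativity among these belongs to B.

B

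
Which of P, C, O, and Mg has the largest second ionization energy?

O

After 1 electron has been removed, what remains? P⁺ still has 4 valence electrons; C⁺ still has 3 valence electrons; O⁺ still has 5 valence electrons; Mg⁺ still has 1 valence electron.
All are still removing valence electrons, so compare the +1 ions as you would atoms: IE_2 generally rises across a period (higher Z_eff) and falls down a group (larger shell), subject to the usual subshell exceptions.
Valence configurations: P⁺ [Ne]3s²3p², C⁺ [He]2s²2p¹, O⁺ [He]2s²2p³, Mg⁺ [Ne]3s¹.
The numbers (kJ/mol): P 1907, C 2353, O 3388, Mg 1451.
Hence IE_2: Mg < P < C < O.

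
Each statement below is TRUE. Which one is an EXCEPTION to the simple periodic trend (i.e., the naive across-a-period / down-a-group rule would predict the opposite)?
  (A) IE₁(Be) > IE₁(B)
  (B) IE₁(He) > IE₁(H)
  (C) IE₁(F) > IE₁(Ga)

(A)

The general trend: IE₁ increases across a period and decreases down a group.
(A) Be (period 2, group 2) vs B (period 2, group 13): the stated order contradicts the simple trend.
(B) He (period 1, group 18) vs H (period 1, group 1): the stated order agrees with the simple trend.
(C) F (period 2, group 17) vs Ga (period 4, group 13): the stated order agrees with the simple trend.
The exception is (A): removing B's lone 2p electron is easier than breaking Be's filled 2s².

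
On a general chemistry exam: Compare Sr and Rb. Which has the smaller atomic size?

Rb is in period 5, group 1; Sr is in period 5, group 2.
Atomic radius shrinks across a period as nuclear charge pulls the same shell inward, and grows down a group as new shells are added.
All lie in period 5, so atomic radius increases right to left.
So Sr has the smaller atomic size (Sr < Rb).

Sr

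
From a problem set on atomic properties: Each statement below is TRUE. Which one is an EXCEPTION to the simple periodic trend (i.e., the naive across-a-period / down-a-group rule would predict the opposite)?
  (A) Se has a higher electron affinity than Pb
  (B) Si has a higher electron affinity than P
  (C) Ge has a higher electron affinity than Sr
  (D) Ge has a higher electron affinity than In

The general trend: electron affinity increases across a period and decreases down a group.
(A) Se (period 4, group 16) vs Pb (period 6, group 14): the stated order agrees with the simple trend.
(B) Si (period 3, group 14) vs P (period 3, group 15): the stated order contradicts the simple trend.
(C) Ge (period 4, group 14) vs Sr (period 5, group 2): the stated order agrees with the simple trend.
(D) Ge (period 4, group 14) vs In (period 5, group 13): the stated order agrees with the simple trend.
The exception is (B): adding an electron to P's half-filled 3p³ is unfavourable, so Si (3p²) has the more exothermic EA.

(B)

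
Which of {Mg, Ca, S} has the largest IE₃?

IE_3 is the cost of taking one more electron from the +2 cation: Mg²⁺ is the bare [Ne] core; Ca²⁺ is the bare [Ar] core; S²⁺ still has 4 valence electrons.
Pulling an electron out of a noble-gas core costs far more than removing a remaining valence electron, so Ca and Mg sit at the high end of IE_3.
Approximate IE_3 values (kJ/mol): Mg 7733, Ca 4912, S 3357.
Overall IE_3 order: S < Ca < Mg.

Mg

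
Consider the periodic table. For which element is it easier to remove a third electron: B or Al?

After 2 electrons have been removed, what remains? B²⁺ still has 1 valence electron; Al²⁺ still has 1 valence electron.
All are still removing valence electrons, so compare the +2 ions as you would atoms: IE_3 generally rises across a period (higher Z_eff) and falls down a group (larger shell), subject to the usual subshell exceptions.
Valence configurations: B²⁺ [He]2s¹, Al²⁺ [Ne]3s¹.
The numbers (kJ/mol): B 3660, Al 2745.
Overall IE_3 order: Al < B.

Al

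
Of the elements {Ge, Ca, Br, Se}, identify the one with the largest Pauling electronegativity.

Br

Ca is in period 4, group 2; Ge is in period 4, group 14; Se is in period 4, group 16; Br is in period 4, group 17.
Atoms toward the upper right of the periodic table pull bonding electrons most strongly.
All lie in period 4, so electronegativity increases left to right.
The largest Pauling electronegativity among these belongs to Br.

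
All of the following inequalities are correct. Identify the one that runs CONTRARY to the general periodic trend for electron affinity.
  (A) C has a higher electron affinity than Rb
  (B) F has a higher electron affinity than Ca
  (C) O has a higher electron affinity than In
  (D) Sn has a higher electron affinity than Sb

(D)

The general trend: electron affinity increases across a period and decreases down a group.
(A) C (period 2, group 14) vs Rb (period 5, group 1): the stated order agrees with the simple trend.
(B) F (period 2, group 17) vs Ca (period 4, group 2): the stated order agrees with the simple trend.
(C) O (period 2, group 16) vs In (period 5, group 13): the stated order agrees with the simple trend.
(D) Sn (period 5, group 14) vs Sb (period 5, group 15): the stated order contradicts the simple trend.
The exception is (D): adding an electron to Sb's half-filled 5p³ is unfavourable, so Sn has the more exothermic EA.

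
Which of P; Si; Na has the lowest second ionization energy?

IE_2 is the cost of taking one more electron from the +1 cation: P⁺ still has 4 valence electrons; Si⁺ still has 3 valence electrons; Na⁺ is the bare [Ne] core.
Pulling an electron out of a noble-gas core costs far more than removing a remaining valence electron, so Na sits at the high end of IE_2.
Valence configurations: P⁺ [Ne]3s²3p², Si⁺ [Ne]3s²3p¹.
Approximate IE_2 values (kJ/mol): P 1907, Si 1577, Na 4562.
Overall IE_2 order: Si < P < Na.

Si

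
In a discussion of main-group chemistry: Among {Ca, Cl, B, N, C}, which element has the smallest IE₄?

Cl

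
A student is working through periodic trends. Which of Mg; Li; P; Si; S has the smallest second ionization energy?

Consider each +1 ion: Mg⁺ still has 1 valence electron; Li⁺ is the bare [He] core; P⁺ still has 4 valence electrons; Si⁺ still has 3 valence electrons; S⁺ still has 5 valence electrons.
Core electrons are held far more tightly than valence electrons, so Li tops the IE_2 order.
Valence configurations: Mg⁺ [Ne]3s¹, P⁺ [Ne]3s²3p², Si⁺ [Ne]3s²3p¹, S⁺ [Ne]3s²3p³.
Approximate IE_2 values (kJ/mol): Mg 1451, Li 7298, P 1907, Si 1577, S 2252.
Overall IE_2 order: Mg < Si < P < S < Li.

Mg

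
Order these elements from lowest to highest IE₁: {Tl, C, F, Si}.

Tl, Si, C, F

First ionization energy rises across a period (greater Z_eff holds electrons more tightly) and falls down a group (valence electrons are farther from the nucleus).
Neither a single period nor a single group — weigh both effects.
Si > Tl: both effects reinforce here, so Si is clearly the higher of the two.
C > Si: C sits above Si in group 14, so the down-group effect alone puts C higher.
F > C: both are in period 2; the period trend gives F the larger value.
For reference (kJ/mol): C 1086, F 1681, Si 786, Tl 589.
So from lowest to highest: Tl < Si < C < F.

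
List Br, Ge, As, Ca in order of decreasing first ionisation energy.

Br, As, Ge, Ca

Ca is in period 4, group 2; Ge is in period 4, group 14; As is in period 4, group 15; Br is in period 4, group 17.
IE₁ increases left→right with effective nuclear charge and decreases top→bottom as the valence shell moves farther out.
All lie in period 4, so first ionization energy increases left to right.
So from highest to lowest: Br > As > Ge > Ca.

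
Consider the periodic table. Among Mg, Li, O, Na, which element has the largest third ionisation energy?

IE_3 is the cost of taking one more electron from the +2 cation: Mg²⁺ is the bare [Ne] core; Li²⁺ is already 1 electron into the core; O²⁺ still has 4 valence electrons; Na²⁺ is already 1 electron into the core.
Core electrons are held far more tightly than valence electrons, so Na, Mg and Li top the IE_3 order.
Tabulated IE_3 (kJ/mol): Mg 7733, Li 11815, O 5300, Na 6910.
Hence IE_3: O < Na < Mg < Li.

Li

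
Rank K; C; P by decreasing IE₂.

The second ionization energy removes an electron from the +1 ion. For each element: K⁺ is the bare [Ar] core; C⁺ still has 3 valence electrons; P⁺ still has 4 valence electrons.
Core electrons are held far more tightly than valence electrons, so K tops the IE_2 order.
Valence configurations: C⁺ [He]2s²2p¹, P⁺ [Ne]3s²3p².
Approximate IE_2 values (kJ/mol): K 3052, C 2353, P 1907.
So the second ionization energies run P < C < K.

K, C, P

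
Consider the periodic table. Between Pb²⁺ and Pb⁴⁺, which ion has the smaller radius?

Pb⁴⁺

Both ions have Z = 82 protons, but Pb⁴⁺ has lost more electrons, so its remaining electrons feel a larger effective nuclear charge per electron and are pulled in more tightly.
Higher positive charge → smaller ion, so Pb²⁺ > Pb⁴⁺.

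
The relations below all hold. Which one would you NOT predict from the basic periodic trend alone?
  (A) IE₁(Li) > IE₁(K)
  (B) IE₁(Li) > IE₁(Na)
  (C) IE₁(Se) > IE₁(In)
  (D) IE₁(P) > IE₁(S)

(D)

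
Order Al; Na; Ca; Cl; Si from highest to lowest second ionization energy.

Na > Cl > Al > Si > Ca

Consider each +1 ion: Al⁺ still has 2 valence electrons; Na⁺ is the bare [Ne] core; Ca⁺ still has 1 valence electron; Cl⁺ still has 6 valence electrons; Si⁺ still has 3 valence electrons.
Breaking into a closed-shell core is much more expensive than removing a leftover valence electron — Na has the largest IE_2 here.
Valence configurations: Al⁺ [Ne]3s², Ca⁺ [Ar]4s¹, Cl⁺ [Ne]3s²3p⁴, Si⁺ [Ne]3s²3p¹.
Si⁺ loses a lone 3p electron whereas Al⁺ must break into a filled 3s² pair, so IE_2(Al) > IE_2(Si) even though Si has the higher nuclear charge.
The numbers (kJ/mol): Al 1817, Na 4562, Ca 1145, Cl 2298, Si 1577.
Overall IE_2 order: Ca < Si < Al < Cl < Na.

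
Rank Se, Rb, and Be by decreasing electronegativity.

Atoms toward the upper right of the periodic table pull bonding electrons most strongly.
Here both period and group differ, so the two effects have to be weighed against each other.
Be > Rb: both effects reinforce here, so Be is clearly the higher of the two.
Se > Be: period and group pull opposite ways; the across-period shift dominates (2.55 vs 1.57).
Tabulated electronegativity (Pauling): Be 1.57, Se 2.55, Rb 0.82.
So from highest to lowest: Se > Be > Rb.

Se > Be > Rb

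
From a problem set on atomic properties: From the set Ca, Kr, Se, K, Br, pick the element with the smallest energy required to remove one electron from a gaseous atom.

K is in period 4, group 1; Ca is in period 4, group 2; Se is in period 4, group 16; Br is in period 4, group 17; Kr is in period 4, group 18.
Across a period the outer electron is held more tightly (higher IE₁); down a group it sits in a higher shell, more shielded, and comes off more easily.
All lie in period 4, so first ionization energy increases left to right.
The smallest energy required to remove one electron from a gaseous atom among these belongs to K.

K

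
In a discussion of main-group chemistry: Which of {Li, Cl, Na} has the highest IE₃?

Consider each +2 ion: Li²⁺ is already 1 electron into the core; Cl²⁺ still has 5 valence electrons; Na²⁺ is already 1 electron into the core.
Core electrons are held far more tightly than valence electrons, so Na and Li top the IE_3 order.
Approximate IE_3 values (kJ/mol): Li 11815, Cl 3822, Na 6910.
Hence IE_3: Cl < Na < Li.

Li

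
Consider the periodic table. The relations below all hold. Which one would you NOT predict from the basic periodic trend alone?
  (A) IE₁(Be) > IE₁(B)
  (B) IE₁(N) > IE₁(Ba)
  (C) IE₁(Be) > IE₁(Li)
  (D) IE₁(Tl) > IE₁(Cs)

(A)

The general trend: first ionization energy increases across a period and decreases down a group.
(A) Be (period 2, group 2) vs B (period 2, group 13): the stated order contradicts the simple trend.
(B) N (period 2, group 15) vs Ba (period 6, group 2): the stated order agrees with the simple trend.
(C) Be (period 2, group 2) vs Li (period 2, group 1): the stated order agrees with the simple trend.
(D) Tl (period 6, group 13) vs Cs (period 6, group 1): the stated order agrees with the simple trend.
The exception is (A): removing B's lone 2p electron is easier than breaking Be's filled 2s².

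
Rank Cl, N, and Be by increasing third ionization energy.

Cl < N < Be

IE_3 is the cost of taking one more electron from the +2 cation: Cl²⁺ still has 5 valence electrons; N²⁺ still has 3 valence electrons; Be²⁺ is the bare [He] core.
Core electrons are held far more tightly than valence electrons, so Be tops the IE_3 order.
Valence configurations: Cl²⁺ [Ne]3s²3p³, N²⁺ [He]2s²2p¹.
Tabulated IE_3 (kJ/mol): Cl 3822, N 4578, Be 14849.
Putting it together, IE_3: Cl < N < Be.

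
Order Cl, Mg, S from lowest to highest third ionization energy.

S, Cl, Mg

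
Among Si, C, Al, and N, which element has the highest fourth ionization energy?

IE_4 is the cost of taking one more electron from the +3 cation: Si³⁺ still has 1 valence electron; C³⁺ still has 1 valence electron; Al³⁺ is the bare [Ne] core; N³⁺ still has 2 valence electrons.
Breaking into a closed-shell core is much more expensive than removing a leftover valence electron — Al has the largest IE_4 here.
Valence configurations: Si³⁺ [Ne]3s¹, C³⁺ [He]2s¹, N³⁺ [He]2s².
Approximate IE_4 values (kJ/mol): Si 4356, C 6223, Al 11577, N 7475.
Overall IE_4 order: Si < C < N < Al.

Al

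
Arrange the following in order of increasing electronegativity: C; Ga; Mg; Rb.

Rb, Mg, Ga, C

C is in period 2, group 14; Mg is in period 3, group 2; Ga is in period 4, group 13; Rb is in period 5, group 1.
Atoms toward the upper right of the periodic table pull bonding electrons most strongly.
Here both period and group differ, so the two effects have to be weighed against each other.
Mg > Rb: both effects reinforce here, so Mg is clearly the higher of the two.
Ga > Mg: the two effects oppose for this pair; the across-period effect wins (1.81 vs 1.31).
C > Ga: both effects reinforce here, so C is clearly the higher of the two.
For reference (Pauling): C 2.55, Mg 1.31, Ga 1.81, Rb 0.82.
So from lowest to highest: Rb < Mg < Ga < C.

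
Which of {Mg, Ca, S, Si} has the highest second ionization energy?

S

Consider each +1 ion: Mg⁺ still has 1 valence electron; Ca⁺ still has 1 valence electron; S⁺ still has 5 valence electrons; Si⁺ still has 3 valence electrons.
All are still removing valence electrons, so compare the +1 ions as you would atoms: IE_2 generally rises across a period (higher Z_eff) and falls down a group (larger shell), subject to the usual subshell exceptions.
Valence configurations: Mg⁺ [Ne]3s¹, Ca⁺ [Ar]4s¹, S⁺ [Ne]3s²3p³, Si⁺ [Ne]3s²3p¹.
Tabulated IE_2 (kJ/mol): Mg 1451, Ca 1145, S 2252, Si 1577.
Overall IE_2 order: Ca < Mg < Si < S.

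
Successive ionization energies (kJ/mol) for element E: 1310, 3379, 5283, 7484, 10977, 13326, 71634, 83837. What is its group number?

Look for the largest jump between consecutive ionization energies: IE7/IE6 ≈ 5.4, far larger than any earlier ratio.
That jump marks the point where a core electron is being removed. So the atom has 6 valence electrons.
A main-group element with 6 valence electrons is in group 16.

Group 16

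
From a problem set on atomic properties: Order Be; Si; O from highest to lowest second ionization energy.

O, Be, Si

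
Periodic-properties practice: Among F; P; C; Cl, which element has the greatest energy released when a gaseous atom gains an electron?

C is in period 2, group 14; F is in period 2, group 17; P is in period 3, group 15; Cl is in period 3, group 17.
EA tends to increase across a period and decrease down a group, though the pattern is less regular than for IE or radius.
Neither a single period nor a single group — weigh both effects.
C > P: period and group pull opposite ways; the down-group shift dominates (122 vs 72 kJ/mol).
F > C: both are in period 2; the period trend gives F the larger value.
Cl > F: this pair runs against the simple trend — see the exception note.
Note the exception: Cl has a higher electron affinity than F, contrary to the simple trend — F's small 2p subshell makes the incoming electron feel strong e⁻–e⁻ repulsion, so Cl actually releases more energy on gaining an electron.
For reference (kJ/mol): C 122, F 328, P 72, Cl 349.
The greatest energy released when a gaseous atom gains an electron among these belongs to Cl.

Cl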